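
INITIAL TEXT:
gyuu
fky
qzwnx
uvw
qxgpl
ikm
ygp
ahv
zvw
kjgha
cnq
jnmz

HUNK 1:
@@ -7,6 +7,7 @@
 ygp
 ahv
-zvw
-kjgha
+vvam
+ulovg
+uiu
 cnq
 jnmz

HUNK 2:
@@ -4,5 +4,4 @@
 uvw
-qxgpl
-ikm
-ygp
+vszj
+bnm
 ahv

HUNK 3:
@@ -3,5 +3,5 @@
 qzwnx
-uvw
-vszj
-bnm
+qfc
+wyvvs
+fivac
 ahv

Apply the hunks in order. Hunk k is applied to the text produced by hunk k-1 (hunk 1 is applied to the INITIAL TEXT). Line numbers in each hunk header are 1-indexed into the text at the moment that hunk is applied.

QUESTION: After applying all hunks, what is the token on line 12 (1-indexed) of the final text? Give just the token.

Answer: jnmz

Derivation:
Hunk 1: at line 7 remove [zvw,kjgha] add [vvam,ulovg,uiu] -> 13 lines: gyuu fky qzwnx uvw qxgpl ikm ygp ahv vvam ulovg uiu cnq jnmz
Hunk 2: at line 4 remove [qxgpl,ikm,ygp] add [vszj,bnm] -> 12 lines: gyuu fky qzwnx uvw vszj bnm ahv vvam ulovg uiu cnq jnmz
Hunk 3: at line 3 remove [uvw,vszj,bnm] add [qfc,wyvvs,fivac] -> 12 lines: gyuu fky qzwnx qfc wyvvs fivac ahv vvam ulovg uiu cnq jnmz
Final line 12: jnmz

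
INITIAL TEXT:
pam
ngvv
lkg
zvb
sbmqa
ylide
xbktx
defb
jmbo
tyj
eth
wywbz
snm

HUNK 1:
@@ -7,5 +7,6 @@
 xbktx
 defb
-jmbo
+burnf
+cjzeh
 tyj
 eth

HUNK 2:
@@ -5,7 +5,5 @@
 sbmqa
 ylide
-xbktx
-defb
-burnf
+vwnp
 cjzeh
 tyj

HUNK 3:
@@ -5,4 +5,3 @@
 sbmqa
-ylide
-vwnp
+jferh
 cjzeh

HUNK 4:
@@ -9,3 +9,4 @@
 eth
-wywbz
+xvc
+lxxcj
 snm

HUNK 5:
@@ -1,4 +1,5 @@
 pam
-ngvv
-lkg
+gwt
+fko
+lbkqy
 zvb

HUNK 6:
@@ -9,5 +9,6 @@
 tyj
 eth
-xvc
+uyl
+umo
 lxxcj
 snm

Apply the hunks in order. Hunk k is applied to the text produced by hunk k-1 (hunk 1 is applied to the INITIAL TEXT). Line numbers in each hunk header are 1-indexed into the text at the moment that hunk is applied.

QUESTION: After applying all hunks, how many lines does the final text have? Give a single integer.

Hunk 1: at line 7 remove [jmbo] add [burnf,cjzeh] -> 14 lines: pam ngvv lkg zvb sbmqa ylide xbktx defb burnf cjzeh tyj eth wywbz snm
Hunk 2: at line 5 remove [xbktx,defb,burnf] add [vwnp] -> 12 lines: pam ngvv lkg zvb sbmqa ylide vwnp cjzeh tyj eth wywbz snm
Hunk 3: at line 5 remove [ylide,vwnp] add [jferh] -> 11 lines: pam ngvv lkg zvb sbmqa jferh cjzeh tyj eth wywbz snm
Hunk 4: at line 9 remove [wywbz] add [xvc,lxxcj] -> 12 lines: pam ngvv lkg zvb sbmqa jferh cjzeh tyj eth xvc lxxcj snm
Hunk 5: at line 1 remove [ngvv,lkg] add [gwt,fko,lbkqy] -> 13 lines: pam gwt fko lbkqy zvb sbmqa jferh cjzeh tyj eth xvc lxxcj snm
Hunk 6: at line 9 remove [xvc] add [uyl,umo] -> 14 lines: pam gwt fko lbkqy zvb sbmqa jferh cjzeh tyj eth uyl umo lxxcj snm
Final line count: 14

Answer: 14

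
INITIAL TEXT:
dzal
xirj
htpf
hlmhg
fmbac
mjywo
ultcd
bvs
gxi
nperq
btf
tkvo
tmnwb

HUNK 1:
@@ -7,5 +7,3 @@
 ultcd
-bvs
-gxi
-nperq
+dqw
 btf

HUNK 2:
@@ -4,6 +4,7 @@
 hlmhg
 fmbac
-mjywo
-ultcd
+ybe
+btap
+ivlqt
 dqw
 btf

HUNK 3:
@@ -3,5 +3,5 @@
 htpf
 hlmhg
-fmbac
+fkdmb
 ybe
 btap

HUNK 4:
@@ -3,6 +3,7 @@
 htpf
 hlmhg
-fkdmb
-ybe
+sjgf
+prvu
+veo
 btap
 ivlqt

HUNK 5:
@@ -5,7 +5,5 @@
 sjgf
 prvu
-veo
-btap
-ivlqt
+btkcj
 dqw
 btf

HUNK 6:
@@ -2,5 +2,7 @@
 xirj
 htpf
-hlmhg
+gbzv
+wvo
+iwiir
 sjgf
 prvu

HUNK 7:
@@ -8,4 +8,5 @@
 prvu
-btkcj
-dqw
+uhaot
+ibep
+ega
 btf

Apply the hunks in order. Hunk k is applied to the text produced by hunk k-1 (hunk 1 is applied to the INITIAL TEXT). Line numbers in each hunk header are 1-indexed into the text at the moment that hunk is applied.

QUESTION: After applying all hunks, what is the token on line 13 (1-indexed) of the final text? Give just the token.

Hunk 1: at line 7 remove [bvs,gxi,nperq] add [dqw] -> 11 lines: dzal xirj htpf hlmhg fmbac mjywo ultcd dqw btf tkvo tmnwb
Hunk 2: at line 4 remove [mjywo,ultcd] add [ybe,btap,ivlqt] -> 12 lines: dzal xirj htpf hlmhg fmbac ybe btap ivlqt dqw btf tkvo tmnwb
Hunk 3: at line 3 remove [fmbac] add [fkdmb] -> 12 lines: dzal xirj htpf hlmhg fkdmb ybe btap ivlqt dqw btf tkvo tmnwb
Hunk 4: at line 3 remove [fkdmb,ybe] add [sjgf,prvu,veo] -> 13 lines: dzal xirj htpf hlmhg sjgf prvu veo btap ivlqt dqw btf tkvo tmnwb
Hunk 5: at line 5 remove [veo,btap,ivlqt] add [btkcj] -> 11 lines: dzal xirj htpf hlmhg sjgf prvu btkcj dqw btf tkvo tmnwb
Hunk 6: at line 2 remove [hlmhg] add [gbzv,wvo,iwiir] -> 13 lines: dzal xirj htpf gbzv wvo iwiir sjgf prvu btkcj dqw btf tkvo tmnwb
Hunk 7: at line 8 remove [btkcj,dqw] add [uhaot,ibep,ega] -> 14 lines: dzal xirj htpf gbzv wvo iwiir sjgf prvu uhaot ibep ega btf tkvo tmnwb
Final line 13: tkvo

Answer: tkvo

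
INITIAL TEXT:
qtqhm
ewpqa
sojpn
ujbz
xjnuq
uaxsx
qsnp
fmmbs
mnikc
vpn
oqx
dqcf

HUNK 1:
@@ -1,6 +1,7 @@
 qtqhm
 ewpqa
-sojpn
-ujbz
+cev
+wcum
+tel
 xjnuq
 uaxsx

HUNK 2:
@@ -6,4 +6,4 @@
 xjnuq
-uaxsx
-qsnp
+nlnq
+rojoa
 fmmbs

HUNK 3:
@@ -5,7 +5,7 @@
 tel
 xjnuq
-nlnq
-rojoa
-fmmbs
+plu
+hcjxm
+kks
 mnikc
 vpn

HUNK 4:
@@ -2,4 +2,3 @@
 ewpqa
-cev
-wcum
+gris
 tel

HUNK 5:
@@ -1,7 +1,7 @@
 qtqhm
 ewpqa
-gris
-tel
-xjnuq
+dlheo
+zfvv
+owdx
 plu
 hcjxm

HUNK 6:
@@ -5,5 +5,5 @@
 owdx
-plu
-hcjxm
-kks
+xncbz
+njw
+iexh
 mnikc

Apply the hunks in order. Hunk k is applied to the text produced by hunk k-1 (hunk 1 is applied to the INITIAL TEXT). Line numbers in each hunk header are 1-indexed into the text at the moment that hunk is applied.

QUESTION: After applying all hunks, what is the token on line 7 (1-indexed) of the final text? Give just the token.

Answer: njw

Derivation:
Hunk 1: at line 1 remove [sojpn,ujbz] add [cev,wcum,tel] -> 13 lines: qtqhm ewpqa cev wcum tel xjnuq uaxsx qsnp fmmbs mnikc vpn oqx dqcf
Hunk 2: at line 6 remove [uaxsx,qsnp] add [nlnq,rojoa] -> 13 lines: qtqhm ewpqa cev wcum tel xjnuq nlnq rojoa fmmbs mnikc vpn oqx dqcf
Hunk 3: at line 5 remove [nlnq,rojoa,fmmbs] add [plu,hcjxm,kks] -> 13 lines: qtqhm ewpqa cev wcum tel xjnuq plu hcjxm kks mnikc vpn oqx dqcf
Hunk 4: at line 2 remove [cev,wcum] add [gris] -> 12 lines: qtqhm ewpqa gris tel xjnuq plu hcjxm kks mnikc vpn oqx dqcf
Hunk 5: at line 1 remove [gris,tel,xjnuq] add [dlheo,zfvv,owdx] -> 12 lines: qtqhm ewpqa dlheo zfvv owdx plu hcjxm kks mnikc vpn oqx dqcf
Hunk 6: at line 5 remove [plu,hcjxm,kks] add [xncbz,njw,iexh] -> 12 lines: qtqhm ewpqa dlheo zfvv owdx xncbz njw iexh mnikc vpn oqx dqcf
Final line 7: njw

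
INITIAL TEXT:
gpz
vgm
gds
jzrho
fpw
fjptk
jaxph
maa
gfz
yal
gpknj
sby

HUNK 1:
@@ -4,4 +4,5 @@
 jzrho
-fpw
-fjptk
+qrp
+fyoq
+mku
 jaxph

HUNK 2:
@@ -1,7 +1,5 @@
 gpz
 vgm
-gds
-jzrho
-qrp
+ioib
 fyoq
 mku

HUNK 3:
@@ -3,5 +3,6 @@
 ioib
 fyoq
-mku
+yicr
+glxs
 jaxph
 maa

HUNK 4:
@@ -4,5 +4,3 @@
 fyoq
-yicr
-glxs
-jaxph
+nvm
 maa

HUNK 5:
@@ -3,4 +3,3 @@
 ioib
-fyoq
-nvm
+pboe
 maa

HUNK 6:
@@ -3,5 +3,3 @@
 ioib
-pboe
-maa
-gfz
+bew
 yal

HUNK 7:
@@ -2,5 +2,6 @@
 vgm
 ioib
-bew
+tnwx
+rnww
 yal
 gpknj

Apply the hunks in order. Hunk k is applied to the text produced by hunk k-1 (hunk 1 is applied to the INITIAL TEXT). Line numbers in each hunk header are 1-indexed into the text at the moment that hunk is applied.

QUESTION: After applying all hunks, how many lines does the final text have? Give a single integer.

Answer: 8

Derivation:
Hunk 1: at line 4 remove [fpw,fjptk] add [qrp,fyoq,mku] -> 13 lines: gpz vgm gds jzrho qrp fyoq mku jaxph maa gfz yal gpknj sby
Hunk 2: at line 1 remove [gds,jzrho,qrp] add [ioib] -> 11 lines: gpz vgm ioib fyoq mku jaxph maa gfz yal gpknj sby
Hunk 3: at line 3 remove [mku] add [yicr,glxs] -> 12 lines: gpz vgm ioib fyoq yicr glxs jaxph maa gfz yal gpknj sby
Hunk 4: at line 4 remove [yicr,glxs,jaxph] add [nvm] -> 10 lines: gpz vgm ioib fyoq nvm maa gfz yal gpknj sby
Hunk 5: at line 3 remove [fyoq,nvm] add [pboe] -> 9 lines: gpz vgm ioib pboe maa gfz yal gpknj sby
Hunk 6: at line 3 remove [pboe,maa,gfz] add [bew] -> 7 lines: gpz vgm ioib bew yal gpknj sby
Hunk 7: at line 2 remove [bew] add [tnwx,rnww] -> 8 lines: gpz vgm ioib tnwx rnww yal gpknj sby
Final line count: 8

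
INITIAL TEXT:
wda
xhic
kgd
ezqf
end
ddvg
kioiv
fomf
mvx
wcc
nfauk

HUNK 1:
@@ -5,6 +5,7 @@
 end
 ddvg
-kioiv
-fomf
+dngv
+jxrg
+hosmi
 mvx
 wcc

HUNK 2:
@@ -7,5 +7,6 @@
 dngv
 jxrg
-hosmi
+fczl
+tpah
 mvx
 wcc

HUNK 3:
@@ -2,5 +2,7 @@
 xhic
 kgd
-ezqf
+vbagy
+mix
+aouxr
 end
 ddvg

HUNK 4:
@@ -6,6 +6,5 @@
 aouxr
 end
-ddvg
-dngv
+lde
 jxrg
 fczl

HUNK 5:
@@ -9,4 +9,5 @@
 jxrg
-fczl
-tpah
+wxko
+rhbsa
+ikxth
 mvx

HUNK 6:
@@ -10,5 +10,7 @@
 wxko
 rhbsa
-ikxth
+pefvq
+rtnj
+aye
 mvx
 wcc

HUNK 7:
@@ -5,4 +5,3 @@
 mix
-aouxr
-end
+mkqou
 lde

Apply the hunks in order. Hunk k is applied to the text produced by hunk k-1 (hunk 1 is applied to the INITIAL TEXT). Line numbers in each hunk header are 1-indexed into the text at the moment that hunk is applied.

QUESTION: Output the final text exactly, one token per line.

Hunk 1: at line 5 remove [kioiv,fomf] add [dngv,jxrg,hosmi] -> 12 lines: wda xhic kgd ezqf end ddvg dngv jxrg hosmi mvx wcc nfauk
Hunk 2: at line 7 remove [hosmi] add [fczl,tpah] -> 13 lines: wda xhic kgd ezqf end ddvg dngv jxrg fczl tpah mvx wcc nfauk
Hunk 3: at line 2 remove [ezqf] add [vbagy,mix,aouxr] -> 15 lines: wda xhic kgd vbagy mix aouxr end ddvg dngv jxrg fczl tpah mvx wcc nfauk
Hunk 4: at line 6 remove [ddvg,dngv] add [lde] -> 14 lines: wda xhic kgd vbagy mix aouxr end lde jxrg fczl tpah mvx wcc nfauk
Hunk 5: at line 9 remove [fczl,tpah] add [wxko,rhbsa,ikxth] -> 15 lines: wda xhic kgd vbagy mix aouxr end lde jxrg wxko rhbsa ikxth mvx wcc nfauk
Hunk 6: at line 10 remove [ikxth] add [pefvq,rtnj,aye] -> 17 lines: wda xhic kgd vbagy mix aouxr end lde jxrg wxko rhbsa pefvq rtnj aye mvx wcc nfauk
Hunk 7: at line 5 remove [aouxr,end] add [mkqou] -> 16 lines: wda xhic kgd vbagy mix mkqou lde jxrg wxko rhbsa pefvq rtnj aye mvx wcc nfauk

Answer: wda
xhic
kgd
vbagy
mix
mkqou
lde
jxrg
wxko
rhbsa
pefvq
rtnj
aye
mvx
wcc
nfauk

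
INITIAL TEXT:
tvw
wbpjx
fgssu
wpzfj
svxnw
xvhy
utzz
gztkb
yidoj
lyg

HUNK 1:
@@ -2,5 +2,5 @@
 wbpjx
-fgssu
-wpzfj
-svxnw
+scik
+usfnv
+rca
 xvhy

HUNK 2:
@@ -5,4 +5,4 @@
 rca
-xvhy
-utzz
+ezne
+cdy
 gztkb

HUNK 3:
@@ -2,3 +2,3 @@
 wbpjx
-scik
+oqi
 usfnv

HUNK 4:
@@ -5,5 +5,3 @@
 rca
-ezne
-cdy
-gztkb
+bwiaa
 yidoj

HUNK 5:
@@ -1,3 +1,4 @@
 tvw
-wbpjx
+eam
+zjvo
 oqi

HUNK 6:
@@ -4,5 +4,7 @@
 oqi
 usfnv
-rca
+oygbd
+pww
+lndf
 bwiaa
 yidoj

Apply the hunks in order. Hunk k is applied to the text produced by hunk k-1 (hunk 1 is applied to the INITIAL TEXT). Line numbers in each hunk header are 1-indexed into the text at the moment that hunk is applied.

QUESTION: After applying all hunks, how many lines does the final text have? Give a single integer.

Answer: 11

Derivation:
Hunk 1: at line 2 remove [fgssu,wpzfj,svxnw] add [scik,usfnv,rca] -> 10 lines: tvw wbpjx scik usfnv rca xvhy utzz gztkb yidoj lyg
Hunk 2: at line 5 remove [xvhy,utzz] add [ezne,cdy] -> 10 lines: tvw wbpjx scik usfnv rca ezne cdy gztkb yidoj lyg
Hunk 3: at line 2 remove [scik] add [oqi] -> 10 lines: tvw wbpjx oqi usfnv rca ezne cdy gztkb yidoj lyg
Hunk 4: at line 5 remove [ezne,cdy,gztkb] add [bwiaa] -> 8 lines: tvw wbpjx oqi usfnv rca bwiaa yidoj lyg
Hunk 5: at line 1 remove [wbpjx] add [eam,zjvo] -> 9 lines: tvw eam zjvo oqi usfnv rca bwiaa yidoj lyg
Hunk 6: at line 4 remove [rca] add [oygbd,pww,lndf] -> 11 lines: tvw eam zjvo oqi usfnv oygbd pww lndf bwiaa yidoj lyg
Final line count: 11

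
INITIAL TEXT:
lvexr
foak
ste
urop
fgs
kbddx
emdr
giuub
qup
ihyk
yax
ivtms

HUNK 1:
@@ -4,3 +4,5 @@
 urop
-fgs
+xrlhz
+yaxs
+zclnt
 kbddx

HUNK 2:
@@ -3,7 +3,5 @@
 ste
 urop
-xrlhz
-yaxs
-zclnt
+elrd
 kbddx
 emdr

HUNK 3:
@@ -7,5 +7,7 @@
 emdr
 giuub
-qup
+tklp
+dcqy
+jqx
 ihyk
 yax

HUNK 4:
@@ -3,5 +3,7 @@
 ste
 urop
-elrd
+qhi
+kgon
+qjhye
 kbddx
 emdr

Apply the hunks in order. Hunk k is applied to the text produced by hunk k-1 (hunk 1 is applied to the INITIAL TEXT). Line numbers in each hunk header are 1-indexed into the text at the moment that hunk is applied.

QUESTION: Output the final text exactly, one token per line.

Hunk 1: at line 4 remove [fgs] add [xrlhz,yaxs,zclnt] -> 14 lines: lvexr foak ste urop xrlhz yaxs zclnt kbddx emdr giuub qup ihyk yax ivtms
Hunk 2: at line 3 remove [xrlhz,yaxs,zclnt] add [elrd] -> 12 lines: lvexr foak ste urop elrd kbddx emdr giuub qup ihyk yax ivtms
Hunk 3: at line 7 remove [qup] add [tklp,dcqy,jqx] -> 14 lines: lvexr foak ste urop elrd kbddx emdr giuub tklp dcqy jqx ihyk yax ivtms
Hunk 4: at line 3 remove [elrd] add [qhi,kgon,qjhye] -> 16 lines: lvexr foak ste urop qhi kgon qjhye kbddx emdr giuub tklp dcqy jqx ihyk yax ivtms

Answer: lvexr
foak
ste
urop
qhi
kgon
qjhye
kbddx
emdr
giuub
tklp
dcqy
jqx
ihyk
yax
ivtms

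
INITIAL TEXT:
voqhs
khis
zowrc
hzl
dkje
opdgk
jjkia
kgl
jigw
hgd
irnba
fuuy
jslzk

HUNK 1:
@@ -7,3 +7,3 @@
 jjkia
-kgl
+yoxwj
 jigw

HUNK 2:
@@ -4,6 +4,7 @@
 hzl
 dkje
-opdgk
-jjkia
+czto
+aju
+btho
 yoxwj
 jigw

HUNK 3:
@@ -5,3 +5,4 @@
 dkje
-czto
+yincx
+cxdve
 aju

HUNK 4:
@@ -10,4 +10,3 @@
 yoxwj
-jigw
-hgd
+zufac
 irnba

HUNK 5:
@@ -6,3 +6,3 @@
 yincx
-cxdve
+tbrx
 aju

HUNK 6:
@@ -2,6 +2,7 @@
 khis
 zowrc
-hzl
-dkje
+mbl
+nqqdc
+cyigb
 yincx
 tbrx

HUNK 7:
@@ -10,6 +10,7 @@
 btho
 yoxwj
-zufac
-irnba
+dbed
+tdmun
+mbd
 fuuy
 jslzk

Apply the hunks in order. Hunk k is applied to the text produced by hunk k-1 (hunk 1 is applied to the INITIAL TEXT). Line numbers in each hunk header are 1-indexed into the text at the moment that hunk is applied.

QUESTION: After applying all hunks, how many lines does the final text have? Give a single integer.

Answer: 16

Derivation:
Hunk 1: at line 7 remove [kgl] add [yoxwj] -> 13 lines: voqhs khis zowrc hzl dkje opdgk jjkia yoxwj jigw hgd irnba fuuy jslzk
Hunk 2: at line 4 remove [opdgk,jjkia] add [czto,aju,btho] -> 14 lines: voqhs khis zowrc hzl dkje czto aju btho yoxwj jigw hgd irnba fuuy jslzk
Hunk 3: at line 5 remove [czto] add [yincx,cxdve] -> 15 lines: voqhs khis zowrc hzl dkje yincx cxdve aju btho yoxwj jigw hgd irnba fuuy jslzk
Hunk 4: at line 10 remove [jigw,hgd] add [zufac] -> 14 lines: voqhs khis zowrc hzl dkje yincx cxdve aju btho yoxwj zufac irnba fuuy jslzk
Hunk 5: at line 6 remove [cxdve] add [tbrx] -> 14 lines: voqhs khis zowrc hzl dkje yincx tbrx aju btho yoxwj zufac irnba fuuy jslzk
Hunk 6: at line 2 remove [hzl,dkje] add [mbl,nqqdc,cyigb] -> 15 lines: voqhs khis zowrc mbl nqqdc cyigb yincx tbrx aju btho yoxwj zufac irnba fuuy jslzk
Hunk 7: at line 10 remove [zufac,irnba] add [dbed,tdmun,mbd] -> 16 lines: voqhs khis zowrc mbl nqqdc cyigb yincx tbrx aju btho yoxwj dbed tdmun mbd fuuy jslzk
Final line count: 16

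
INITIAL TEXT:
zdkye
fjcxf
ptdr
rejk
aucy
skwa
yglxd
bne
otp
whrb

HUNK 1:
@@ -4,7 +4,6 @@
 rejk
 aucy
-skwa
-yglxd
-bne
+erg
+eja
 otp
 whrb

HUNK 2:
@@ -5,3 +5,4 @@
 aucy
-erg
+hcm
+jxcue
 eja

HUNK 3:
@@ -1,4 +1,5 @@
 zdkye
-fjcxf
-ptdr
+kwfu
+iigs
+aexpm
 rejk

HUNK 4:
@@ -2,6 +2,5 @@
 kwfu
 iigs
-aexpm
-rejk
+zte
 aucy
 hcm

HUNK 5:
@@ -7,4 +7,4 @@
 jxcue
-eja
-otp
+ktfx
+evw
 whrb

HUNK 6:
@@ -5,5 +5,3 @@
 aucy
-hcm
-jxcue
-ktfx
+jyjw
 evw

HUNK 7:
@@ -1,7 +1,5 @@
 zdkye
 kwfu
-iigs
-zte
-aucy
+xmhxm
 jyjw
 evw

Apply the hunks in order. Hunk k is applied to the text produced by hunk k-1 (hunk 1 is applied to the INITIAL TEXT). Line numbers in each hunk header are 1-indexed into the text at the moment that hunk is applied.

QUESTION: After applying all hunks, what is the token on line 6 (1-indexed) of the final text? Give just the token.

Answer: whrb

Derivation:
Hunk 1: at line 4 remove [skwa,yglxd,bne] add [erg,eja] -> 9 lines: zdkye fjcxf ptdr rejk aucy erg eja otp whrb
Hunk 2: at line 5 remove [erg] add [hcm,jxcue] -> 10 lines: zdkye fjcxf ptdr rejk aucy hcm jxcue eja otp whrb
Hunk 3: at line 1 remove [fjcxf,ptdr] add [kwfu,iigs,aexpm] -> 11 lines: zdkye kwfu iigs aexpm rejk aucy hcm jxcue eja otp whrb
Hunk 4: at line 2 remove [aexpm,rejk] add [zte] -> 10 lines: zdkye kwfu iigs zte aucy hcm jxcue eja otp whrb
Hunk 5: at line 7 remove [eja,otp] add [ktfx,evw] -> 10 lines: zdkye kwfu iigs zte aucy hcm jxcue ktfx evw whrb
Hunk 6: at line 5 remove [hcm,jxcue,ktfx] add [jyjw] -> 8 lines: zdkye kwfu iigs zte aucy jyjw evw whrb
Hunk 7: at line 1 remove [iigs,zte,aucy] add [xmhxm] -> 6 lines: zdkye kwfu xmhxm jyjw evw whrb
Final line 6: whrb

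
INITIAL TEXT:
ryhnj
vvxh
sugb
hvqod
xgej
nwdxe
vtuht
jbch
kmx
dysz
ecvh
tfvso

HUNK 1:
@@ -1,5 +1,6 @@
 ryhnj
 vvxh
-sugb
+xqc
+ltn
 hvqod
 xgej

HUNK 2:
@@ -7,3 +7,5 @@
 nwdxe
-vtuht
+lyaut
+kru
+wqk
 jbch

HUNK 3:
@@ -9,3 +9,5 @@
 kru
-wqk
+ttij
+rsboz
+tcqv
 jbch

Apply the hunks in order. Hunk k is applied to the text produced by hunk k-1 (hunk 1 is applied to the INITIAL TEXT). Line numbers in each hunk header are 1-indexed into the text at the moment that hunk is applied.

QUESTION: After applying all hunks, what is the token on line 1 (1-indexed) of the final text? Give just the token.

Hunk 1: at line 1 remove [sugb] add [xqc,ltn] -> 13 lines: ryhnj vvxh xqc ltn hvqod xgej nwdxe vtuht jbch kmx dysz ecvh tfvso
Hunk 2: at line 7 remove [vtuht] add [lyaut,kru,wqk] -> 15 lines: ryhnj vvxh xqc ltn hvqod xgej nwdxe lyaut kru wqk jbch kmx dysz ecvh tfvso
Hunk 3: at line 9 remove [wqk] add [ttij,rsboz,tcqv] -> 17 lines: ryhnj vvxh xqc ltn hvqod xgej nwdxe lyaut kru ttij rsboz tcqv jbch kmx dysz ecvh tfvso
Final line 1: ryhnj

Answer: ryhnj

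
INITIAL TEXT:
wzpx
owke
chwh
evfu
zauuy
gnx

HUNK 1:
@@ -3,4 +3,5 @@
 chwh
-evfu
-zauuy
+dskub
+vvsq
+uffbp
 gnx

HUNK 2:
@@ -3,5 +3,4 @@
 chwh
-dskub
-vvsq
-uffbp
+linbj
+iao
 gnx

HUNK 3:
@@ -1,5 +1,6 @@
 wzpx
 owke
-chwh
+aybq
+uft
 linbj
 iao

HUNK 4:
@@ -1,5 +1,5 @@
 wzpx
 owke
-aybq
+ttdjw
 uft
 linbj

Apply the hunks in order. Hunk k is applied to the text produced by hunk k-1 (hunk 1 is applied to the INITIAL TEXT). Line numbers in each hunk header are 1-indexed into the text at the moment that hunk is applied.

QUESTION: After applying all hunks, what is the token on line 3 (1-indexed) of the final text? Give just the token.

Answer: ttdjw

Derivation:
Hunk 1: at line 3 remove [evfu,zauuy] add [dskub,vvsq,uffbp] -> 7 lines: wzpx owke chwh dskub vvsq uffbp gnx
Hunk 2: at line 3 remove [dskub,vvsq,uffbp] add [linbj,iao] -> 6 lines: wzpx owke chwh linbj iao gnx
Hunk 3: at line 1 remove [chwh] add [aybq,uft] -> 7 lines: wzpx owke aybq uft linbj iao gnx
Hunk 4: at line 1 remove [aybq] add [ttdjw] -> 7 lines: wzpx owke ttdjw uft linbj iao gnx
Final line 3: ttdjw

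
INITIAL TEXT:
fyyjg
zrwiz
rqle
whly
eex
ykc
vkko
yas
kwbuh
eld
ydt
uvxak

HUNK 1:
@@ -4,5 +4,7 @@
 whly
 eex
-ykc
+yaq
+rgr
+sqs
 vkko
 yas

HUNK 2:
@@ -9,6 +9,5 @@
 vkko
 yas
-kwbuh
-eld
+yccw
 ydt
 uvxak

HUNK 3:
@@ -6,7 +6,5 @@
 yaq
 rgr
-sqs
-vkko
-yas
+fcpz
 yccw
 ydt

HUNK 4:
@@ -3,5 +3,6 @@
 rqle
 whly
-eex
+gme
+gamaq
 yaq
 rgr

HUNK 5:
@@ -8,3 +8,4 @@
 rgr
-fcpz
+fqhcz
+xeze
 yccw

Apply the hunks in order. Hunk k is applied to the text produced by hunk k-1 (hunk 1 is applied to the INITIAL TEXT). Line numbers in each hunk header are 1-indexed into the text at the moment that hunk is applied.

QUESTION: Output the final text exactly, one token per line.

Hunk 1: at line 4 remove [ykc] add [yaq,rgr,sqs] -> 14 lines: fyyjg zrwiz rqle whly eex yaq rgr sqs vkko yas kwbuh eld ydt uvxak
Hunk 2: at line 9 remove [kwbuh,eld] add [yccw] -> 13 lines: fyyjg zrwiz rqle whly eex yaq rgr sqs vkko yas yccw ydt uvxak
Hunk 3: at line 6 remove [sqs,vkko,yas] add [fcpz] -> 11 lines: fyyjg zrwiz rqle whly eex yaq rgr fcpz yccw ydt uvxak
Hunk 4: at line 3 remove [eex] add [gme,gamaq] -> 12 lines: fyyjg zrwiz rqle whly gme gamaq yaq rgr fcpz yccw ydt uvxak
Hunk 5: at line 8 remove [fcpz] add [fqhcz,xeze] -> 13 lines: fyyjg zrwiz rqle whly gme gamaq yaq rgr fqhcz xeze yccw ydt uvxak

Answer: fyyjg
zrwiz
rqle
whly
gme
gamaq
yaq
rgr
fqhcz
xeze
yccw
ydt
uvxak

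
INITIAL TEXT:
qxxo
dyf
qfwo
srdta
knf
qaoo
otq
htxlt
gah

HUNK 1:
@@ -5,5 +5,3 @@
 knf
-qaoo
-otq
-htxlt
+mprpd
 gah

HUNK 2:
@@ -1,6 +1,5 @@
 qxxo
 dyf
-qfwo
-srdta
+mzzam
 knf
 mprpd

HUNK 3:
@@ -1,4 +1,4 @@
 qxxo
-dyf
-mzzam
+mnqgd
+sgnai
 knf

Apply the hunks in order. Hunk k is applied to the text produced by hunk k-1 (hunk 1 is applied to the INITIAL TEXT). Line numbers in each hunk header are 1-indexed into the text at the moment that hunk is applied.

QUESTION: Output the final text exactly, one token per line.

Answer: qxxo
mnqgd
sgnai
knf
mprpd
gah

Derivation:
Hunk 1: at line 5 remove [qaoo,otq,htxlt] add [mprpd] -> 7 lines: qxxo dyf qfwo srdta knf mprpd gah
Hunk 2: at line 1 remove [qfwo,srdta] add [mzzam] -> 6 lines: qxxo dyf mzzam knf mprpd gah
Hunk 3: at line 1 remove [dyf,mzzam] add [mnqgd,sgnai] -> 6 lines: qxxo mnqgd sgnai knf mprpd gah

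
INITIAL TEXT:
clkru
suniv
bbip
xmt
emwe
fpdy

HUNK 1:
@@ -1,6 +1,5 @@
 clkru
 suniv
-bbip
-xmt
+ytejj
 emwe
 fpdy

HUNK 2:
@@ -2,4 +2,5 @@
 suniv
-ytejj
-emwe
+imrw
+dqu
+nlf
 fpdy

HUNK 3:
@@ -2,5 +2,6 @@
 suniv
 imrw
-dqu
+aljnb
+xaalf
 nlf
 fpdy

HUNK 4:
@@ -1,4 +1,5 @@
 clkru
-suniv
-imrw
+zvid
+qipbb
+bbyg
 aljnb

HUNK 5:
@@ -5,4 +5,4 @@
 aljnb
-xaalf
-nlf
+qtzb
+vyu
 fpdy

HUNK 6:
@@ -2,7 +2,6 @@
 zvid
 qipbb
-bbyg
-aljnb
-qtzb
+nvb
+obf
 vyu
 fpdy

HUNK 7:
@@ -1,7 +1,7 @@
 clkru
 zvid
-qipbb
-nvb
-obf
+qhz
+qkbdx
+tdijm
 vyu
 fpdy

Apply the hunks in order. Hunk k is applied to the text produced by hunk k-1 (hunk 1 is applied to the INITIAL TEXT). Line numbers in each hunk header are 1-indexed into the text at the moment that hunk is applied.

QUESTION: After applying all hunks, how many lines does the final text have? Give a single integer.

Hunk 1: at line 1 remove [bbip,xmt] add [ytejj] -> 5 lines: clkru suniv ytejj emwe fpdy
Hunk 2: at line 2 remove [ytejj,emwe] add [imrw,dqu,nlf] -> 6 lines: clkru suniv imrw dqu nlf fpdy
Hunk 3: at line 2 remove [dqu] add [aljnb,xaalf] -> 7 lines: clkru suniv imrw aljnb xaalf nlf fpdy
Hunk 4: at line 1 remove [suniv,imrw] add [zvid,qipbb,bbyg] -> 8 lines: clkru zvid qipbb bbyg aljnb xaalf nlf fpdy
Hunk 5: at line 5 remove [xaalf,nlf] add [qtzb,vyu] -> 8 lines: clkru zvid qipbb bbyg aljnb qtzb vyu fpdy
Hunk 6: at line 2 remove [bbyg,aljnb,qtzb] add [nvb,obf] -> 7 lines: clkru zvid qipbb nvb obf vyu fpdy
Hunk 7: at line 1 remove [qipbb,nvb,obf] add [qhz,qkbdx,tdijm] -> 7 lines: clkru zvid qhz qkbdx tdijm vyu fpdy
Final line count: 7

Answer: 7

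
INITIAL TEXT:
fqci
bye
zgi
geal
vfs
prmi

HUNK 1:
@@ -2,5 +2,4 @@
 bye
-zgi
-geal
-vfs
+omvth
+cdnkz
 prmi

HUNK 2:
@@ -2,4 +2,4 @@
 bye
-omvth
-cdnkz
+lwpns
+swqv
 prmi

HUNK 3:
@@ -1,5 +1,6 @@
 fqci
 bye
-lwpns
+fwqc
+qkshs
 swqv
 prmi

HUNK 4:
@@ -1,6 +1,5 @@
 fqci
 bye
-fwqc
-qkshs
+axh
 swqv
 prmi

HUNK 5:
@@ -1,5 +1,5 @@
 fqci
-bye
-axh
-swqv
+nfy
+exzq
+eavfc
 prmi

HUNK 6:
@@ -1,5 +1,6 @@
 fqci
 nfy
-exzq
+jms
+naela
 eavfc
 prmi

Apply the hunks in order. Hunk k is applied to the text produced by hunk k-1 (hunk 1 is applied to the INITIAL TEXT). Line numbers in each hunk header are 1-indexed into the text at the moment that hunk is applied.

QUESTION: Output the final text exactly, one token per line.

Hunk 1: at line 2 remove [zgi,geal,vfs] add [omvth,cdnkz] -> 5 lines: fqci bye omvth cdnkz prmi
Hunk 2: at line 2 remove [omvth,cdnkz] add [lwpns,swqv] -> 5 lines: fqci bye lwpns swqv prmi
Hunk 3: at line 1 remove [lwpns] add [fwqc,qkshs] -> 6 lines: fqci bye fwqc qkshs swqv prmi
Hunk 4: at line 1 remove [fwqc,qkshs] add [axh] -> 5 lines: fqci bye axh swqv prmi
Hunk 5: at line 1 remove [bye,axh,swqv] add [nfy,exzq,eavfc] -> 5 lines: fqci nfy exzq eavfc prmi
Hunk 6: at line 1 remove [exzq] add [jms,naela] -> 6 lines: fqci nfy jms naela eavfc prmi

Answer: fqci
nfy
jms
naela
eavfc
prmi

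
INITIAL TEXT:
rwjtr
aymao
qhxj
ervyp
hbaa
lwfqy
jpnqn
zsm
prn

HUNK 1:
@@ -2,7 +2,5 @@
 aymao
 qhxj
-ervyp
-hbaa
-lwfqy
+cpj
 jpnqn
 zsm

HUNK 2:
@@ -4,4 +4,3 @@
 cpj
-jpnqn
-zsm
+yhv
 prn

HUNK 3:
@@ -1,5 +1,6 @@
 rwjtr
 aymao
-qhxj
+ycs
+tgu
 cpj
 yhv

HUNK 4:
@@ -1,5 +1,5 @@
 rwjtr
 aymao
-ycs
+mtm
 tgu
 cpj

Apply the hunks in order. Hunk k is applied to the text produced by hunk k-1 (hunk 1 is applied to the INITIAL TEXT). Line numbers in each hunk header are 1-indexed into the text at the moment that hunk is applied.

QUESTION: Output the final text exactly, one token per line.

Hunk 1: at line 2 remove [ervyp,hbaa,lwfqy] add [cpj] -> 7 lines: rwjtr aymao qhxj cpj jpnqn zsm prn
Hunk 2: at line 4 remove [jpnqn,zsm] add [yhv] -> 6 lines: rwjtr aymao qhxj cpj yhv prn
Hunk 3: at line 1 remove [qhxj] add [ycs,tgu] -> 7 lines: rwjtr aymao ycs tgu cpj yhv prn
Hunk 4: at line 1 remove [ycs] add [mtm] -> 7 lines: rwjtr aymao mtm tgu cpj yhv prn

Answer: rwjtr
aymao
mtm
tgu
cpj
yhv
prn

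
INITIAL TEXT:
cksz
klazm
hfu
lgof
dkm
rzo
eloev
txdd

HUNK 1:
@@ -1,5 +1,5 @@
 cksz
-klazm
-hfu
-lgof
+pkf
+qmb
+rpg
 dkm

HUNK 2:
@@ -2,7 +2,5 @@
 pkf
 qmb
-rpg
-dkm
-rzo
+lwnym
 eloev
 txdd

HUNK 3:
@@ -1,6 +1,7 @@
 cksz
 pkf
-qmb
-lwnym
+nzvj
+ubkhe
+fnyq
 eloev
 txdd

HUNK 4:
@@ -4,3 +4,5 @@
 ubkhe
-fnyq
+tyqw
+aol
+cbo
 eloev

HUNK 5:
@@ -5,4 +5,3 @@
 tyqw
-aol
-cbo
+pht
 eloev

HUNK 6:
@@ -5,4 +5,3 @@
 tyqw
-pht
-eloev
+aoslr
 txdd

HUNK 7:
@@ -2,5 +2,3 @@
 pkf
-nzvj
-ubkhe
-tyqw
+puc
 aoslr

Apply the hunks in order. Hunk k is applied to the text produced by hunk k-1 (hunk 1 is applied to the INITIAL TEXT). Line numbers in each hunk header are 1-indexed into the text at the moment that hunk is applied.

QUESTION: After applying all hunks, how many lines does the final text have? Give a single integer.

Hunk 1: at line 1 remove [klazm,hfu,lgof] add [pkf,qmb,rpg] -> 8 lines: cksz pkf qmb rpg dkm rzo eloev txdd
Hunk 2: at line 2 remove [rpg,dkm,rzo] add [lwnym] -> 6 lines: cksz pkf qmb lwnym eloev txdd
Hunk 3: at line 1 remove [qmb,lwnym] add [nzvj,ubkhe,fnyq] -> 7 lines: cksz pkf nzvj ubkhe fnyq eloev txdd
Hunk 4: at line 4 remove [fnyq] add [tyqw,aol,cbo] -> 9 lines: cksz pkf nzvj ubkhe tyqw aol cbo eloev txdd
Hunk 5: at line 5 remove [aol,cbo] add [pht] -> 8 lines: cksz pkf nzvj ubkhe tyqw pht eloev txdd
Hunk 6: at line 5 remove [pht,eloev] add [aoslr] -> 7 lines: cksz pkf nzvj ubkhe tyqw aoslr txdd
Hunk 7: at line 2 remove [nzvj,ubkhe,tyqw] add [puc] -> 5 lines: cksz pkf puc aoslr txdd
Final line count: 5

Answer: 5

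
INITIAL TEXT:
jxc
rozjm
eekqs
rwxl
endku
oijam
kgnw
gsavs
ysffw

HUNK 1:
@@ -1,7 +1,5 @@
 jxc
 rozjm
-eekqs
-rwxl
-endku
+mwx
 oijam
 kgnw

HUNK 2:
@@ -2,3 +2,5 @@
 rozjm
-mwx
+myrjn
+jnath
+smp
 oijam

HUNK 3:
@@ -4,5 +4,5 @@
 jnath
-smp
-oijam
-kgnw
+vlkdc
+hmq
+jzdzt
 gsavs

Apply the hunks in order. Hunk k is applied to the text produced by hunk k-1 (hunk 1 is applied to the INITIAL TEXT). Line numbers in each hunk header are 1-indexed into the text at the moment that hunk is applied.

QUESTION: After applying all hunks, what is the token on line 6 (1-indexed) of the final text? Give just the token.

Answer: hmq

Derivation:
Hunk 1: at line 1 remove [eekqs,rwxl,endku] add [mwx] -> 7 lines: jxc rozjm mwx oijam kgnw gsavs ysffw
Hunk 2: at line 2 remove [mwx] add [myrjn,jnath,smp] -> 9 lines: jxc rozjm myrjn jnath smp oijam kgnw gsavs ysffw
Hunk 3: at line 4 remove [smp,oijam,kgnw] add [vlkdc,hmq,jzdzt] -> 9 lines: jxc rozjm myrjn jnath vlkdc hmq jzdzt gsavs ysffw
Final line 6: hmq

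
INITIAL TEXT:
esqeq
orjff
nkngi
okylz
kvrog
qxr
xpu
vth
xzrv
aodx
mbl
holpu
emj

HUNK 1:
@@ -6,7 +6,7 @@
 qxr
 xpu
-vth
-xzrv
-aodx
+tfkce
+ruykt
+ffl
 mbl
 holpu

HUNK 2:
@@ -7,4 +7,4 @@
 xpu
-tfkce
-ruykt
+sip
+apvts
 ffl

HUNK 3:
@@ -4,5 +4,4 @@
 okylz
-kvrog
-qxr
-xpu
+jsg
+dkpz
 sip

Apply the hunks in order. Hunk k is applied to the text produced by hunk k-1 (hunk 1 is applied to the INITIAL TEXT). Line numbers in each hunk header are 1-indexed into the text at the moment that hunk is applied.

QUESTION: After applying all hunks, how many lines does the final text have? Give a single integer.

Hunk 1: at line 6 remove [vth,xzrv,aodx] add [tfkce,ruykt,ffl] -> 13 lines: esqeq orjff nkngi okylz kvrog qxr xpu tfkce ruykt ffl mbl holpu emj
Hunk 2: at line 7 remove [tfkce,ruykt] add [sip,apvts] -> 13 lines: esqeq orjff nkngi okylz kvrog qxr xpu sip apvts ffl mbl holpu emj
Hunk 3: at line 4 remove [kvrog,qxr,xpu] add [jsg,dkpz] -> 12 lines: esqeq orjff nkngi okylz jsg dkpz sip apvts ffl mbl holpu emj
Final line count: 12

Answer: 12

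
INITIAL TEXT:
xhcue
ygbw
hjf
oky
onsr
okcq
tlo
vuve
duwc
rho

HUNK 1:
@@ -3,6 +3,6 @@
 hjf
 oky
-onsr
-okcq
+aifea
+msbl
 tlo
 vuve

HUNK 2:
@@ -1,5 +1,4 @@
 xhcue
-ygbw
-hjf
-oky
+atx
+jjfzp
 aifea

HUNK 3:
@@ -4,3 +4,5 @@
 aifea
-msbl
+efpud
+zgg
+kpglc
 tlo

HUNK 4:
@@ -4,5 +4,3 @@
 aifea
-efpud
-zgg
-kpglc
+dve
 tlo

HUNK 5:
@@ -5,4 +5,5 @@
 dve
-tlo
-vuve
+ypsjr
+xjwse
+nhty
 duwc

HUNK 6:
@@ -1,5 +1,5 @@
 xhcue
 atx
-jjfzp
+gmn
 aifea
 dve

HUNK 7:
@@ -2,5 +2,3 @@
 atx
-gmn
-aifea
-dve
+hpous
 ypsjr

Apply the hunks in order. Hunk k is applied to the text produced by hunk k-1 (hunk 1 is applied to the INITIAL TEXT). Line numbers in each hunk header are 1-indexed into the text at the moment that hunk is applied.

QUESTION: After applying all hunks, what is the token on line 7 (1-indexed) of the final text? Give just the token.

Hunk 1: at line 3 remove [onsr,okcq] add [aifea,msbl] -> 10 lines: xhcue ygbw hjf oky aifea msbl tlo vuve duwc rho
Hunk 2: at line 1 remove [ygbw,hjf,oky] add [atx,jjfzp] -> 9 lines: xhcue atx jjfzp aifea msbl tlo vuve duwc rho
Hunk 3: at line 4 remove [msbl] add [efpud,zgg,kpglc] -> 11 lines: xhcue atx jjfzp aifea efpud zgg kpglc tlo vuve duwc rho
Hunk 4: at line 4 remove [efpud,zgg,kpglc] add [dve] -> 9 lines: xhcue atx jjfzp aifea dve tlo vuve duwc rho
Hunk 5: at line 5 remove [tlo,vuve] add [ypsjr,xjwse,nhty] -> 10 lines: xhcue atx jjfzp aifea dve ypsjr xjwse nhty duwc rho
Hunk 6: at line 1 remove [jjfzp] add [gmn] -> 10 lines: xhcue atx gmn aifea dve ypsjr xjwse nhty duwc rho
Hunk 7: at line 2 remove [gmn,aifea,dve] add [hpous] -> 8 lines: xhcue atx hpous ypsjr xjwse nhty duwc rho
Final line 7: duwc

Answer: duwc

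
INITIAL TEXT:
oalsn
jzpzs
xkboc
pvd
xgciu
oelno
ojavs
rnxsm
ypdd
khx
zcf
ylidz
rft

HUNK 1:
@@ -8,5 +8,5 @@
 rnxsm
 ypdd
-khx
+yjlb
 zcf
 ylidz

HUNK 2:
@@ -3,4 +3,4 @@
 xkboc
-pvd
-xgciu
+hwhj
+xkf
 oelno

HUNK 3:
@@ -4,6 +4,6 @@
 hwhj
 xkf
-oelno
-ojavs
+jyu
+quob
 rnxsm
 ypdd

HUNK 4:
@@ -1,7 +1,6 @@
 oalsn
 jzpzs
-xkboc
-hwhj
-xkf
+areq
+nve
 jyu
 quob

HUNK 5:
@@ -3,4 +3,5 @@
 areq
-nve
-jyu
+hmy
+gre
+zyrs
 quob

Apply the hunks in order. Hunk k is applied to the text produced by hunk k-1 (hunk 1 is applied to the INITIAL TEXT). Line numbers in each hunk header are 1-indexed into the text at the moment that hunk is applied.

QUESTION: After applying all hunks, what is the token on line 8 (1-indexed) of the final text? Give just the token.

Hunk 1: at line 8 remove [khx] add [yjlb] -> 13 lines: oalsn jzpzs xkboc pvd xgciu oelno ojavs rnxsm ypdd yjlb zcf ylidz rft
Hunk 2: at line 3 remove [pvd,xgciu] add [hwhj,xkf] -> 13 lines: oalsn jzpzs xkboc hwhj xkf oelno ojavs rnxsm ypdd yjlb zcf ylidz rft
Hunk 3: at line 4 remove [oelno,ojavs] add [jyu,quob] -> 13 lines: oalsn jzpzs xkboc hwhj xkf jyu quob rnxsm ypdd yjlb zcf ylidz rft
Hunk 4: at line 1 remove [xkboc,hwhj,xkf] add [areq,nve] -> 12 lines: oalsn jzpzs areq nve jyu quob rnxsm ypdd yjlb zcf ylidz rft
Hunk 5: at line 3 remove [nve,jyu] add [hmy,gre,zyrs] -> 13 lines: oalsn jzpzs areq hmy gre zyrs quob rnxsm ypdd yjlb zcf ylidz rft
Final line 8: rnxsm

Answer: rnxsm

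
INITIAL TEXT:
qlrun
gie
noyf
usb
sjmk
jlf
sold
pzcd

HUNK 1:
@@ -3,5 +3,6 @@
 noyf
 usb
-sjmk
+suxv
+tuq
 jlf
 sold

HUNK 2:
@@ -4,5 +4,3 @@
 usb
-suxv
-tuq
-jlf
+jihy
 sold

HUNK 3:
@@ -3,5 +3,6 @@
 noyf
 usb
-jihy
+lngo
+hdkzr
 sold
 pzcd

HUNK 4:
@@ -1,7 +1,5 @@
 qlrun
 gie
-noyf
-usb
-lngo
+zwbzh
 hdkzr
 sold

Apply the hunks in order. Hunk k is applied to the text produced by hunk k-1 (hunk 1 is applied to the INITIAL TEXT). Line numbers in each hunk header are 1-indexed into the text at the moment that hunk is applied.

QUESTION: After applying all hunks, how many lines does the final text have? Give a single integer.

Hunk 1: at line 3 remove [sjmk] add [suxv,tuq] -> 9 lines: qlrun gie noyf usb suxv tuq jlf sold pzcd
Hunk 2: at line 4 remove [suxv,tuq,jlf] add [jihy] -> 7 lines: qlrun gie noyf usb jihy sold pzcd
Hunk 3: at line 3 remove [jihy] add [lngo,hdkzr] -> 8 lines: qlrun gie noyf usb lngo hdkzr sold pzcd
Hunk 4: at line 1 remove [noyf,usb,lngo] add [zwbzh] -> 6 lines: qlrun gie zwbzh hdkzr sold pzcd
Final line count: 6

Answer: 6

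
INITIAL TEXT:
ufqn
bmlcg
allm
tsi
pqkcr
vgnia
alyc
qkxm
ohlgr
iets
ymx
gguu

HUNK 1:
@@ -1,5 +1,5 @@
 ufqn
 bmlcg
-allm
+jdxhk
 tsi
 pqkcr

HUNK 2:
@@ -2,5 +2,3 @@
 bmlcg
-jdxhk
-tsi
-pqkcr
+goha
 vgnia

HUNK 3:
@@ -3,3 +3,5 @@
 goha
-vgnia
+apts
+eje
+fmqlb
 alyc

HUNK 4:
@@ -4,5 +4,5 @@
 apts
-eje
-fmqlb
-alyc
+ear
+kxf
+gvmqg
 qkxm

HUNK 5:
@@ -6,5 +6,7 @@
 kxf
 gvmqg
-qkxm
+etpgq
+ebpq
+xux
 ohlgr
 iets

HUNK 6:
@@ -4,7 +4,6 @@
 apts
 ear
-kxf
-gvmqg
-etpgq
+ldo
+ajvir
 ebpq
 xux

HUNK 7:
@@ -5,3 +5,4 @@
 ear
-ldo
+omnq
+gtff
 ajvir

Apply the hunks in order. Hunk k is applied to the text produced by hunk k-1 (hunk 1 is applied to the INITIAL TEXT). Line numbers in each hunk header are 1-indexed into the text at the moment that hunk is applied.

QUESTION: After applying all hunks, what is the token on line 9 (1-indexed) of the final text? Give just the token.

Answer: ebpq

Derivation:
Hunk 1: at line 1 remove [allm] add [jdxhk] -> 12 lines: ufqn bmlcg jdxhk tsi pqkcr vgnia alyc qkxm ohlgr iets ymx gguu
Hunk 2: at line 2 remove [jdxhk,tsi,pqkcr] add [goha] -> 10 lines: ufqn bmlcg goha vgnia alyc qkxm ohlgr iets ymx gguu
Hunk 3: at line 3 remove [vgnia] add [apts,eje,fmqlb] -> 12 lines: ufqn bmlcg goha apts eje fmqlb alyc qkxm ohlgr iets ymx gguu
Hunk 4: at line 4 remove [eje,fmqlb,alyc] add [ear,kxf,gvmqg] -> 12 lines: ufqn bmlcg goha apts ear kxf gvmqg qkxm ohlgr iets ymx gguu
Hunk 5: at line 6 remove [qkxm] add [etpgq,ebpq,xux] -> 14 lines: ufqn bmlcg goha apts ear kxf gvmqg etpgq ebpq xux ohlgr iets ymx gguu
Hunk 6: at line 4 remove [kxf,gvmqg,etpgq] add [ldo,ajvir] -> 13 lines: ufqn bmlcg goha apts ear ldo ajvir ebpq xux ohlgr iets ymx gguu
Hunk 7: at line 5 remove [ldo] add [omnq,gtff] -> 14 lines: ufqn bmlcg goha apts ear omnq gtff ajvir ebpq xux ohlgr iets ymx gguu
Final line 9: ebpq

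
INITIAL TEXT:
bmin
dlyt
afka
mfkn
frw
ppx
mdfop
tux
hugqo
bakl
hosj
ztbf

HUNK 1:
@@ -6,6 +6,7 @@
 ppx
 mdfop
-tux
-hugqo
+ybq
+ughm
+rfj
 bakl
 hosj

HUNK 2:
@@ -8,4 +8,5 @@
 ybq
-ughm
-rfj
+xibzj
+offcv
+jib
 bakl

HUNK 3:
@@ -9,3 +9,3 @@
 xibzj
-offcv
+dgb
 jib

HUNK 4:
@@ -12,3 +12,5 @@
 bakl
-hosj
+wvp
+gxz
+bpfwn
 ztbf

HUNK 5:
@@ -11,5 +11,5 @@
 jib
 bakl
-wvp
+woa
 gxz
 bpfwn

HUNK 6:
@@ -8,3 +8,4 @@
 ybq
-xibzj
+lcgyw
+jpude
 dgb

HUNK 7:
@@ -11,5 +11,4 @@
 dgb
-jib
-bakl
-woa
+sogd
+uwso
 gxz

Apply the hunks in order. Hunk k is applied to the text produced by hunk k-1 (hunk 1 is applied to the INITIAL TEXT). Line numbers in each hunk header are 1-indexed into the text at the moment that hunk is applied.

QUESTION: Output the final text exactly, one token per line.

Answer: bmin
dlyt
afka
mfkn
frw
ppx
mdfop
ybq
lcgyw
jpude
dgb
sogd
uwso
gxz
bpfwn
ztbf

Derivation:
Hunk 1: at line 6 remove [tux,hugqo] add [ybq,ughm,rfj] -> 13 lines: bmin dlyt afka mfkn frw ppx mdfop ybq ughm rfj bakl hosj ztbf
Hunk 2: at line 8 remove [ughm,rfj] add [xibzj,offcv,jib] -> 14 lines: bmin dlyt afka mfkn frw ppx mdfop ybq xibzj offcv jib bakl hosj ztbf
Hunk 3: at line 9 remove [offcv] add [dgb] -> 14 lines: bmin dlyt afka mfkn frw ppx mdfop ybq xibzj dgb jib bakl hosj ztbf
Hunk 4: at line 12 remove [hosj] add [wvp,gxz,bpfwn] -> 16 lines: bmin dlyt afka mfkn frw ppx mdfop ybq xibzj dgb jib bakl wvp gxz bpfwn ztbf
Hunk 5: at line 11 remove [wvp] add [woa] -> 16 lines: bmin dlyt afka mfkn frw ppx mdfop ybq xibzj dgb jib bakl woa gxz bpfwn ztbf
Hunk 6: at line 8 remove [xibzj] add [lcgyw,jpude] -> 17 lines: bmin dlyt afka mfkn frw ppx mdfop ybq lcgyw jpude dgb jib bakl woa gxz bpfwn ztbf
Hunk 7: at line 11 remove [jib,bakl,woa] add [sogd,uwso] -> 16 lines: bmin dlyt afka mfkn frw ppx mdfop ybq lcgyw jpude dgb sogd uwso gxz bpfwn ztbf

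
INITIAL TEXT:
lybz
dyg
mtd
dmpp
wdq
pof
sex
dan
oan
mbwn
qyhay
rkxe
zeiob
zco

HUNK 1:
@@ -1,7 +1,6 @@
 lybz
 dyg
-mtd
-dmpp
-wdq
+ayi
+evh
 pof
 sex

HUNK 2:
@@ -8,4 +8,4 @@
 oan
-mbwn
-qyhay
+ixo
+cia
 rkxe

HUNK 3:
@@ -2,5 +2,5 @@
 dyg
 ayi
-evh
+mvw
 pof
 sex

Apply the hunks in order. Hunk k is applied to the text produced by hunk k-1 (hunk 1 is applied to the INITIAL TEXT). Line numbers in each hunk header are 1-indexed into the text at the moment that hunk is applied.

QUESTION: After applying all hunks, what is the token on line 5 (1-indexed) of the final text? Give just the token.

Answer: pof

Derivation:
Hunk 1: at line 1 remove [mtd,dmpp,wdq] add [ayi,evh] -> 13 lines: lybz dyg ayi evh pof sex dan oan mbwn qyhay rkxe zeiob zco
Hunk 2: at line 8 remove [mbwn,qyhay] add [ixo,cia] -> 13 lines: lybz dyg ayi evh pof sex dan oan ixo cia rkxe zeiob zco
Hunk 3: at line 2 remove [evh] add [mvw] -> 13 lines: lybz dyg ayi mvw pof sex dan oan ixo cia rkxe zeiob zco
Final line 5: pof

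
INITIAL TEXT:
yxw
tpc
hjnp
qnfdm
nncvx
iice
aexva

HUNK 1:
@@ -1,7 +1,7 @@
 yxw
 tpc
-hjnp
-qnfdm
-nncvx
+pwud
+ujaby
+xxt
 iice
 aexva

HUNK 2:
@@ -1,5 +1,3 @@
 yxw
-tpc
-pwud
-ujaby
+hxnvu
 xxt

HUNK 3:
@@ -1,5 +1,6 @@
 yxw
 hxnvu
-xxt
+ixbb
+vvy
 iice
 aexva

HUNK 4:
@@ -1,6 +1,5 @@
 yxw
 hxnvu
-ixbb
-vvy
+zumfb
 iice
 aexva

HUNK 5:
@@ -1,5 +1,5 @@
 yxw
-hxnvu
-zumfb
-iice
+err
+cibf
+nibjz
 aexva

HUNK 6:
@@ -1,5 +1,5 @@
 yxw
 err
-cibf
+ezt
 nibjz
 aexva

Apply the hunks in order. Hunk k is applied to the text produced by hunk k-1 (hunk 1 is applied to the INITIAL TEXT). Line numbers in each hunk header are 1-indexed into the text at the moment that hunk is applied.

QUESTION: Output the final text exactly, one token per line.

Hunk 1: at line 1 remove [hjnp,qnfdm,nncvx] add [pwud,ujaby,xxt] -> 7 lines: yxw tpc pwud ujaby xxt iice aexva
Hunk 2: at line 1 remove [tpc,pwud,ujaby] add [hxnvu] -> 5 lines: yxw hxnvu xxt iice aexva
Hunk 3: at line 1 remove [xxt] add [ixbb,vvy] -> 6 lines: yxw hxnvu ixbb vvy iice aexva
Hunk 4: at line 1 remove [ixbb,vvy] add [zumfb] -> 5 lines: yxw hxnvu zumfb iice aexva
Hunk 5: at line 1 remove [hxnvu,zumfb,iice] add [err,cibf,nibjz] -> 5 lines: yxw err cibf nibjz aexva
Hunk 6: at line 1 remove [cibf] add [ezt] -> 5 lines: yxw err ezt nibjz aexva

Answer: yxw
err
ezt
nibjz
aexva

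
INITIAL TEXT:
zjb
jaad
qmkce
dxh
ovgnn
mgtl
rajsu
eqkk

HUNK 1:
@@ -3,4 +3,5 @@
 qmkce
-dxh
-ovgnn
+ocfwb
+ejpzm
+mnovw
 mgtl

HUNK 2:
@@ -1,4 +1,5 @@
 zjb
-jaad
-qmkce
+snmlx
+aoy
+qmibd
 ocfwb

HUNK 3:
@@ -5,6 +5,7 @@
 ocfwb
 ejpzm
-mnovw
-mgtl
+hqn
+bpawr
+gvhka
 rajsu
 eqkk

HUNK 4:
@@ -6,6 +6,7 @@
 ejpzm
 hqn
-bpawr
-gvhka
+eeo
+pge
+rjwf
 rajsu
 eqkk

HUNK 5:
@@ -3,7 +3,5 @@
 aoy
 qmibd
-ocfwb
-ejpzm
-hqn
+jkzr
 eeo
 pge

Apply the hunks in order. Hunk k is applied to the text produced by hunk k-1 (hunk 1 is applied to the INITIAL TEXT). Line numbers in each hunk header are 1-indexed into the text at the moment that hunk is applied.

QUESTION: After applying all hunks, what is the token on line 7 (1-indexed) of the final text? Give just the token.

Answer: pge

Derivation:
Hunk 1: at line 3 remove [dxh,ovgnn] add [ocfwb,ejpzm,mnovw] -> 9 lines: zjb jaad qmkce ocfwb ejpzm mnovw mgtl rajsu eqkk
Hunk 2: at line 1 remove [jaad,qmkce] add [snmlx,aoy,qmibd] -> 10 lines: zjb snmlx aoy qmibd ocfwb ejpzm mnovw mgtl rajsu eqkk
Hunk 3: at line 5 remove [mnovw,mgtl] add [hqn,bpawr,gvhka] -> 11 lines: zjb snmlx aoy qmibd ocfwb ejpzm hqn bpawr gvhka rajsu eqkk
Hunk 4: at line 6 remove [bpawr,gvhka] add [eeo,pge,rjwf] -> 12 lines: zjb snmlx aoy qmibd ocfwb ejpzm hqn eeo pge rjwf rajsu eqkk
Hunk 5: at line 3 remove [ocfwb,ejpzm,hqn] add [jkzr] -> 10 lines: zjb snmlx aoy qmibd jkzr eeo pge rjwf rajsu eqkk
Final line 7: pge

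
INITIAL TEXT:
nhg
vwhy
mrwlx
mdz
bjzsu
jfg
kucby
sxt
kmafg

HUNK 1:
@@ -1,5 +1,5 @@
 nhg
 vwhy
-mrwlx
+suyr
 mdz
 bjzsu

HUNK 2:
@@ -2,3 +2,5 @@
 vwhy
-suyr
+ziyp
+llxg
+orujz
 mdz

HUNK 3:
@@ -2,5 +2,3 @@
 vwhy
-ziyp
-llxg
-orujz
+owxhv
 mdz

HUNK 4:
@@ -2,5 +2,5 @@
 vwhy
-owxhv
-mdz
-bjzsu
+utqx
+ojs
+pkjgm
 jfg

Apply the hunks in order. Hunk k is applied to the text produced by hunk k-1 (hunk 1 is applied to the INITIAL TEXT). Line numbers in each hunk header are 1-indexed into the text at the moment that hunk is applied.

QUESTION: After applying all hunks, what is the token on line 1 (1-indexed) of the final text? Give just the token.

Answer: nhg

Derivation:
Hunk 1: at line 1 remove [mrwlx] add [suyr] -> 9 lines: nhg vwhy suyr mdz bjzsu jfg kucby sxt kmafg
Hunk 2: at line 2 remove [suyr] add [ziyp,llxg,orujz] -> 11 lines: nhg vwhy ziyp llxg orujz mdz bjzsu jfg kucby sxt kmafg
Hunk 3: at line 2 remove [ziyp,llxg,orujz] add [owxhv] -> 9 lines: nhg vwhy owxhv mdz bjzsu jfg kucby sxt kmafg
Hunk 4: at line 2 remove [owxhv,mdz,bjzsu] add [utqx,ojs,pkjgm] -> 9 lines: nhg vwhy utqx ojs pkjgm jfg kucby sxt kmafg
Final line 1: nhg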